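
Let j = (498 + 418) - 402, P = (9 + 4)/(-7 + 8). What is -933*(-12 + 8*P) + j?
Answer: -85322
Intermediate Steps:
P = 13 (P = 13/1 = 13*1 = 13)
j = 514 (j = 916 - 402 = 514)
-933*(-12 + 8*P) + j = -933*(-12 + 8*13) + 514 = -933*(-12 + 104) + 514 = -933*92 + 514 = -85836 + 514 = -85322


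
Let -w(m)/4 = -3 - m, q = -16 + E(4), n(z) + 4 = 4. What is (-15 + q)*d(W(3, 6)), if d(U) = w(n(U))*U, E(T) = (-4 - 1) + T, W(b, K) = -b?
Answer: 1152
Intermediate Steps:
n(z) = 0 (n(z) = -4 + 4 = 0)
E(T) = -5 + T
q = -17 (q = -16 + (-5 + 4) = -16 - 1 = -17)
w(m) = 12 + 4*m (w(m) = -4*(-3 - m) = 12 + 4*m)
d(U) = 12*U (d(U) = (12 + 4*0)*U = (12 + 0)*U = 12*U)
(-15 + q)*d(W(3, 6)) = (-15 - 17)*(12*(-1*3)) = -384*(-3) = -32*(-36) = 1152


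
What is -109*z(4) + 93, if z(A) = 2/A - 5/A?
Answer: 699/4 ≈ 174.75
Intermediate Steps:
z(A) = -3/A
-109*z(4) + 93 = -(-327)/4 + 93 = -109*(-¾) + 93 = 327/4 + 93 = 699/4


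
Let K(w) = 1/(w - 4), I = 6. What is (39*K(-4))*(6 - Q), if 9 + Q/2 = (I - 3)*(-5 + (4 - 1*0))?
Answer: -585/4 ≈ -146.25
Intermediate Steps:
K(w) = 1/(-4 + w)
Q = -24 (Q = -18 + 2*((6 - 3)*(-5 + (4 - 1*0))) = -18 + 2*(3*(-5 + (4 + 0))) = -18 + 2*(3*(-5 + 4)) = -18 + 2*(3*(-1)) = -18 + 2*(-3) = -18 - 6 = -24)
(39*K(-4))*(6 - Q) = (39/(-4 - 4))*(6 - 1*(-24)) = (39/(-8))*(6 + 24) = (39*(-⅛))*30 = -39/8*30 = -585/4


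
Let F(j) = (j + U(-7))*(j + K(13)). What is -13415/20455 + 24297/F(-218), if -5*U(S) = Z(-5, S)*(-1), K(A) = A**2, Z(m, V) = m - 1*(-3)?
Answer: 1294627/801836 ≈ 1.6146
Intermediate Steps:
Z(m, V) = 3 + m (Z(m, V) = m + 3 = 3 + m)
U(S) = -2/5 (U(S) = -(3 - 5)*(-1)/5 = -(-2)*(-1)/5 = -1/5*2 = -2/5)
F(j) = (169 + j)*(-2/5 + j) (F(j) = (j - 2/5)*(j + 13**2) = (-2/5 + j)*(j + 169) = (-2/5 + j)*(169 + j) = (169 + j)*(-2/5 + j))
-13415/20455 + 24297/F(-218) = -13415/20455 + 24297/(-338/5 + (-218)**2 + (843/5)*(-218)) = -13415*1/20455 + 24297/(-338/5 + 47524 - 183774/5) = -2683/4091 + 24297/(53508/5) = -2683/4091 + 24297*(5/53508) = -2683/4091 + 445/196 = 1294627/801836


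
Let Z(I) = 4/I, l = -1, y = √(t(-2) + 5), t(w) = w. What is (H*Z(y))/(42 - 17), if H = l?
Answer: -4*√3/75 ≈ -0.092376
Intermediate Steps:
y = √3 (y = √(-2 + 5) = √3 ≈ 1.7320)
H = -1
(H*Z(y))/(42 - 17) = (-4/(√3))/(42 - 17) = -4*√3/3/25 = -4*√3/3*(1/25) = -4*√3/75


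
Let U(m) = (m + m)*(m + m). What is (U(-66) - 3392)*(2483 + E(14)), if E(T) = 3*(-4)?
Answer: 34673072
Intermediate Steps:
U(m) = 4*m² (U(m) = (2*m)*(2*m) = 4*m²)
E(T) = -12
(U(-66) - 3392)*(2483 + E(14)) = (4*(-66)² - 3392)*(2483 - 12) = (4*4356 - 3392)*2471 = (17424 - 3392)*2471 = 14032*2471 = 34673072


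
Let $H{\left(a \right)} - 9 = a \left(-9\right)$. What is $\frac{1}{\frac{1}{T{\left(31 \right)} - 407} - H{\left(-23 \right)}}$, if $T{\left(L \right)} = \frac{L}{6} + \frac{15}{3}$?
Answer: $- \frac{2381}{514302} \approx -0.0046296$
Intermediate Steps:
$H{\left(a \right)} = 9 - 9 a$ ($H{\left(a \right)} = 9 + a \left(-9\right) = 9 - 9 a$)
$T{\left(L \right)} = 5 + \frac{L}{6}$ ($T{\left(L \right)} = L \frac{1}{6} + 15 \cdot \frac{1}{3} = \frac{L}{6} + 5 = 5 + \frac{L}{6}$)
$\frac{1}{\frac{1}{T{\left(31 \right)} - 407} - H{\left(-23 \right)}} = \frac{1}{\frac{1}{\left(5 + \frac{1}{6} \cdot 31\right) - 407} - \left(9 - -207\right)} = \frac{1}{\frac{1}{\left(5 + \frac{31}{6}\right) - 407} - \left(9 + 207\right)} = \frac{1}{\frac{1}{\frac{61}{6} - 407} - 216} = \frac{1}{\frac{1}{- \frac{2381}{6}} - 216} = \frac{1}{- \frac{6}{2381} - 216} = \frac{1}{- \frac{514302}{2381}} = - \frac{2381}{514302}$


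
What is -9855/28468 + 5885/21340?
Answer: -48604/690349 ≈ -0.070405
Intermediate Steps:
-9855/28468 + 5885/21340 = -9855*1/28468 + 5885*(1/21340) = -9855/28468 + 107/388 = -48604/690349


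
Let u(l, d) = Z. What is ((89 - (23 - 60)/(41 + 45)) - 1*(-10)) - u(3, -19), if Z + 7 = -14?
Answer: 10357/86 ≈ 120.43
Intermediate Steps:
Z = -21 (Z = -7 - 14 = -21)
u(l, d) = -21
((89 - (23 - 60)/(41 + 45)) - 1*(-10)) - u(3, -19) = ((89 - (23 - 60)/(41 + 45)) - 1*(-10)) - 1*(-21) = ((89 - (-37)/86) + 10) + 21 = ((89 - 1*(-37/86)) + 10) + 21 = ((89 + 37/86) + 10) + 21 = (7691/86 + 10) + 21 = 8551/86 + 21 = 10357/86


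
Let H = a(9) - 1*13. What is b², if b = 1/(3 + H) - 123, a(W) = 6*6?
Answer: 10220809/676 ≈ 15120.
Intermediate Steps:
a(W) = 36
H = 23 (H = 36 - 1*13 = 36 - 13 = 23)
b = -3197/26 (b = 1/(3 + 23) - 123 = 1/26 - 123 = -3197/26 ≈ -122.96)
b² = (-3197/26)² = 10220809/676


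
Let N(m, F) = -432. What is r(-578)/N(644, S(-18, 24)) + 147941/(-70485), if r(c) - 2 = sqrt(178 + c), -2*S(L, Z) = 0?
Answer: -10675247/5074920 - 5*I/108 ≈ -2.1035 - 0.046296*I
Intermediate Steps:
S(L, Z) = 0 (S(L, Z) = -1/2*0 = 0)
r(c) = 2 + sqrt(178 + c)
r(-578)/N(644, S(-18, 24)) + 147941/(-70485) = (2 + sqrt(178 - 578))/(-432) + 147941/(-70485) = (2 + sqrt(-400))*(-1/432) + 147941*(-1/70485) = (2 + 20*I)*(-1/432) - 147941/70485 = (-1/216 - 5*I/108) - 147941/70485 = -10675247/5074920 - 5*I/108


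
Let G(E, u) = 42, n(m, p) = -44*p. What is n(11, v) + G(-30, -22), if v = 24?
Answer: -1014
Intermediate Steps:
n(11, v) + G(-30, -22) = -44*24 + 42 = -1056 + 42 = -1014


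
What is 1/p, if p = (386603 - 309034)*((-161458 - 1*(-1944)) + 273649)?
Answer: 1/8853337815 ≈ 1.1295e-10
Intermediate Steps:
p = 8853337815 (p = 77569*((-161458 + 1944) + 273649) = 77569*(-159514 + 273649) = 77569*114135 = 8853337815)
1/p = 1/8853337815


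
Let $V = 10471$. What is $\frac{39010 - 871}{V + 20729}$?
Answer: $\frac{12713}{10400} \approx 1.2224$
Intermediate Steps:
$\frac{39010 - 871}{V + 20729} = \frac{39010 - 871}{10471 + 20729} = \frac{38139}{31200} = 38139 \cdot \frac{1}{31200} = \frac{12713}{10400}$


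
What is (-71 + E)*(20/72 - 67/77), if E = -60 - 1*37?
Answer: 3284/33 ≈ 99.515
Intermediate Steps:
E = -97 (E = -60 - 37 = -97)
(-71 + E)*(20/72 - 67/77) = (-71 - 97)*(20/72 - 67/77) = -168*(20*(1/72) - 67*1/77) = -168*(5/18 - 67/77) = -168*(-821/1386) = 3284/33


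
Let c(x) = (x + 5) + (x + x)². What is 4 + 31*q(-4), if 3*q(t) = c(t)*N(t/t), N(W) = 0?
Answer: 4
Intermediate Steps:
c(x) = 5 + x + 4*x² (c(x) = (5 + x) + (2*x)² = (5 + x) + 4*x² = 5 + x + 4*x²)
q(t) = 0 (q(t) = ((5 + t + 4*t²)*0)/3 = (⅓)*0 = 0)
4 + 31*q(-4) = 4 + 31*0 = 4 + 0 = 4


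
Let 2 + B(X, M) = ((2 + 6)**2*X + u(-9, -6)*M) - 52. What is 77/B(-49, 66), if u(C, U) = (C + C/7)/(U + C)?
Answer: -245/10006 ≈ -0.024485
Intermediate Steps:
u(C, U) = 8*C/(7*(C + U)) (u(C, U) = (C + C*(1/7))/(C + U) = (C + C/7)/(C + U) = (8*C/7)/(C + U) = 8*C/(7*(C + U)))
B(X, M) = -54 + 64*X + 24*M/35 (B(X, M) = -2 + (((2 + 6)**2*X + ((8/7)*(-9)/(-9 - 6))*M) - 52) = -2 + ((8**2*X + ((8/7)*(-9)/(-15))*M) - 52) = -2 + ((64*X + ((8/7)*(-9)*(-1/15))*M) - 52) = -2 + ((64*X + 24*M/35) - 52) = -2 + (-52 + 64*X + 24*M/35) = -54 + 64*X + 24*M/35)
77/B(-49, 66) = 77/(-54 + 64*(-49) + (24/35)*66) = 77/(-54 - 3136 + 1584/35) = 77/(-110066/35) = 77*(-35/110066) = -245/10006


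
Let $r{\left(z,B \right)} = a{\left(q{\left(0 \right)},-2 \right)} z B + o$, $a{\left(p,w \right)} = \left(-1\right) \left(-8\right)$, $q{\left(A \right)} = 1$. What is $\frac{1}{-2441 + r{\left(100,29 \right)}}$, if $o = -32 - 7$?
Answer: $\frac{1}{20720} \approx 4.8263 \cdot 10^{-5}$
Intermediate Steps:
$a{\left(p,w \right)} = 8$
$o = -39$
$r{\left(z,B \right)} = -39 + 8 B z$ ($r{\left(z,B \right)} = 8 z B - 39 = 8 B z - 39 = -39 + 8 B z$)
$\frac{1}{-2441 + r{\left(100,29 \right)}} = \frac{1}{-2441 - \left(39 - 23200\right)} = \frac{1}{-2441 + \left(-39 + 23200\right)} = \frac{1}{-2441 + 23161} = \frac{1}{20720}$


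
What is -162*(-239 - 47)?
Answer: 46332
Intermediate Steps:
-162*(-239 - 47) = -162*(-286) = 46332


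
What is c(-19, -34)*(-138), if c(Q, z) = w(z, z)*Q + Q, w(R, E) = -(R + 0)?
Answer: 91770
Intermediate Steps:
w(R, E) = -R
c(Q, z) = Q - Q*z (c(Q, z) = (-z)*Q + Q = -Q*z + Q = Q - Q*z)
c(-19, -34)*(-138) = -19*(1 - 1*(-34))*(-138) = -19*(1 + 34)*(-138) = -19*35*(-138) = -665*(-138) = 91770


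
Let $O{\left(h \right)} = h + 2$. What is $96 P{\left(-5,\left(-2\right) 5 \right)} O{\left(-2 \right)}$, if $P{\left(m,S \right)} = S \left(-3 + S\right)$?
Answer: $0$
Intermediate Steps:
$O{\left(h \right)} = 2 + h$
$96 P{\left(-5,\left(-2\right) 5 \right)} O{\left(-2 \right)} = 96 \left(-2\right) 5 \left(-3 - 10\right) \left(2 - 2\right) = 96 \left(- 10 \left(-3 - 10\right)\right) 0 = 96 \left(\left(-10\right) \left(-13\right)\right) 0 = 96 \cdot 130 \cdot 0 = 12480 \cdot 0 = 0$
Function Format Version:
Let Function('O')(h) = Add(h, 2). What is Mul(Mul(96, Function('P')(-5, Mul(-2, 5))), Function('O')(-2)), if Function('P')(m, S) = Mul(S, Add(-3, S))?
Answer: 0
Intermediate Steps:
Function('O')(h) = Add(2, h)
Mul(Mul(96, Function('P')(-5, Mul(-2, 5))), Function('O')(-2)) = Mul(Mul(96, Mul(Mul(-2, 5), Add(-3, Mul(-2, 5)))), Add(2, -2)) = Mul(Mul(96, Mul(-10, Add(-3, -10))), 0) = Mul(Mul(96, Mul(-10, -13)), 0) = Mul(Mul(96, 130), 0) = Mul(12480, 0) = 0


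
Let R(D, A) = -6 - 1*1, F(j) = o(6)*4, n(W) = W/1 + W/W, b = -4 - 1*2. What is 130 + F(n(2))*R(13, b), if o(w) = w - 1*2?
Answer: 18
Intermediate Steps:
b = -6 (b = -4 - 2 = -6)
o(w) = -2 + w (o(w) = w - 2 = -2 + w)
n(W) = 1 + W (n(W) = W*1 + 1 = W + 1 = 1 + W)
F(j) = 16 (F(j) = (-2 + 6)*4 = 4*4 = 16)
R(D, A) = -7 (R(D, A) = -6 - 1 = -7)
130 + F(n(2))*R(13, b) = 130 + 16*(-7) = 130 - 112 = 18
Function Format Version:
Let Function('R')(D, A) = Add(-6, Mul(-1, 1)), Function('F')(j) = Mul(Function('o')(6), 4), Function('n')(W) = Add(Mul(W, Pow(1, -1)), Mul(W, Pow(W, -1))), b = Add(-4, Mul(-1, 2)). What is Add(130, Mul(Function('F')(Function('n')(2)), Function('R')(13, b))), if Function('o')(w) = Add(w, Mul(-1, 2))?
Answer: 18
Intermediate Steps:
b = -6 (b = Add(-4, -2) = -6)
Function('o')(w) = Add(-2, w) (Function('o')(w) = Add(w, -2) = Add(-2, w))
Function('n')(W) = Add(1, W) (Function('n')(W) = Add(Mul(W, 1), 1) = Add(W, 1) = Add(1, W))
Function('F')(j) = 16 (Function('F')(j) = Mul(Add(-2, 6), 4) = Mul(4, 4) = 16)
Function('R')(D, A) = -7 (Function('R')(D, A) = Add(-6, -1) = -7)
Add(130, Mul(Function('F')(Function('n')(2)), Function('R')(13, b))) = Add(130, Mul(16, -7)) = Add(130, -112) = 18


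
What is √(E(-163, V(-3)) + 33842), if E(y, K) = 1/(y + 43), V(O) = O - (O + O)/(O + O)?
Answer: √121831170/60 ≈ 183.96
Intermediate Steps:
V(O) = -1 + O (V(O) = O - 2*O/(2*O) = O - 2*O*1/(2*O) = O - 1*1 = O - 1 = -1 + O)
E(y, K) = 1/(43 + y)
√(E(-163, V(-3)) + 33842) = √(1/(43 - 163) + 33842) = √(1/(-120) + 33842) = √(-1/120 + 33842) = √(4061039/120) = √121831170/60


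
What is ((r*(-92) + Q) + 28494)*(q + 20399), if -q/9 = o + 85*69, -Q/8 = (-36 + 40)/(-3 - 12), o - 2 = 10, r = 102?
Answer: -9315444908/15 ≈ -6.2103e+8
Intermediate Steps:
o = 12 (o = 2 + 10 = 12)
Q = 32/15 (Q = -8*(-36 + 40)/(-3 - 12) = -32/(-15) = -32*(-1)/15 = -8*(-4/15) = 32/15 ≈ 2.1333)
q = -52893 (q = -9*(12 + 85*69) = -9*(12 + 5865) = -9*5877 = -52893)
((r*(-92) + Q) + 28494)*(q + 20399) = ((102*(-92) + 32/15) + 28494)*(-52893 + 20399) = ((-9384 + 32/15) + 28494)*(-32494) = (-140728/15 + 28494)*(-32494) = (286682/15)*(-32494) = -9315444908/15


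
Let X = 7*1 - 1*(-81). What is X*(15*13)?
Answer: 17160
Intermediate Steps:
X = 88 (X = 7 + 81 = 88)
X*(15*13) = 88*(15*13) = 88*195 = 17160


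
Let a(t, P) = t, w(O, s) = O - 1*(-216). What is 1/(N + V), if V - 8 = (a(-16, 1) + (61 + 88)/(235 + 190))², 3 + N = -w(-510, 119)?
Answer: 180625/98242676 ≈ 0.0018386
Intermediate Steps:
w(O, s) = 216 + O (w(O, s) = O + 216 = 216 + O)
N = 291 (N = -3 - (216 - 510) = -3 - 1*(-294) = -3 + 294 = 291)
V = 45680801/180625 (V = 8 + (-16 + (61 + 88)/(235 + 190))² = 8 + (-16 + 149/425)² = 8 + (-6651/425)² = 8 + 44235801/180625 = 45680801/180625 ≈ 252.90)
1/(N + V) = 1/(291 + 45680801/180625) = 1/(98242676/180625) = 180625/98242676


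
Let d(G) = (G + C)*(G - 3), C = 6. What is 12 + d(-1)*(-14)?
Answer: 292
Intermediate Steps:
d(G) = (-3 + G)*(6 + G) (d(G) = (G + 6)*(G - 3) = (6 + G)*(-3 + G) = (-3 + G)*(6 + G))
12 + d(-1)*(-14) = 12 + (-18 + (-1)² + 3*(-1))*(-14) = 12 + (-18 + 1 - 3)*(-14) = 12 - 20*(-14) = 12 + 280 = 292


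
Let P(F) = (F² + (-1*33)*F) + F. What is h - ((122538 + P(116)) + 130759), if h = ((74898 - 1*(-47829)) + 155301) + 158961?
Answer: 173948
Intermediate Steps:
P(F) = F² - 32*F (P(F) = (F² - 33*F) + F = F² - 32*F)
h = 436989 (h = ((74898 + 47829) + 155301) + 158961 = (122727 + 155301) + 158961 = 278028 + 158961 = 436989)
h - ((122538 + P(116)) + 130759) = 436989 - ((122538 + 116*(-32 + 116)) + 130759) = 436989 - ((122538 + 116*84) + 130759) = 436989 - ((122538 + 9744) + 130759) = 436989 - (132282 + 130759) = 436989 - 1*263041 = 436989 - 263041 = 173948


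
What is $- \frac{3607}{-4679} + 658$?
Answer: $\frac{3082389}{4679} \approx 658.77$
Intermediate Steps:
$- \frac{3607}{-4679} + 658 = \left(-3607\right) \left(- \frac{1}{4679}\right) + 658 = \frac{3607}{4679} + 658 = \frac{3082389}{4679}$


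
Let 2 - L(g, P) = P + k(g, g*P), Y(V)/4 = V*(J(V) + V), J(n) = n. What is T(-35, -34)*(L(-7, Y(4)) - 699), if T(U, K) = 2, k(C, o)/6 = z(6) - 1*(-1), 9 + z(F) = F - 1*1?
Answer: -1614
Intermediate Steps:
z(F) = -10 + F (z(F) = -9 + (F - 1*1) = -9 + (F - 1) = -9 + (-1 + F) = -10 + F)
k(C, o) = -18 (k(C, o) = 6*((-10 + 6) - 1*(-1)) = 6*(-4 + 1) = 6*(-3) = -18)
Y(V) = 8*V² (Y(V) = 4*(V*(V + V)) = 4*(V*(2*V)) = 4*(2*V²) = 8*V²)
L(g, P) = 20 - P (L(g, P) = 2 - (P - 18) = 2 - (-18 + P) = 2 + (18 - P) = 20 - P)
T(-35, -34)*(L(-7, Y(4)) - 699) = 2*((20 - 8*4²) - 699) = 2*((20 - 8*16) - 699) = 2*((20 - 1*128) - 699) = 2*((20 - 128) - 699) = 2*(-108 - 699) = 2*(-807) = -1614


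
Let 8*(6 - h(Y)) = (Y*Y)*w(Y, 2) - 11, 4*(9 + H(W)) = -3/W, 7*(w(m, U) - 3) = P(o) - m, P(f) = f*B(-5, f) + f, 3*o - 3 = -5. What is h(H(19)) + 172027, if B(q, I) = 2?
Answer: 4228056094861/24582656 ≈ 1.7199e+5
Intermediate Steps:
o = -⅔ (o = 1 + (⅓)*(-5) = 1 - 5/3 = -⅔ ≈ -0.66667)
P(f) = 3*f (P(f) = f*2 + f = 2*f + f = 3*f)
w(m, U) = 19/7 - m/7 (w(m, U) = 3 + (3*(-⅔) - m)/7 = 3 + (-2 - m)/7 = 3 + (-2/7 - m/7) = 19/7 - m/7)
H(W) = -9 - 3/(4*W) (H(W) = -9 + (-3/W)/4 = -9 - 3/(4*W))
h(Y) = 59/8 - Y²*(19/7 - Y/7)/8 (h(Y) = 6 - ((Y*Y)*(19/7 - Y/7) - 11)/8 = 6 - (Y²*(19/7 - Y/7) - 11)/8 = 6 - (-11 + Y²*(19/7 - Y/7))/8 = 6 + (11/8 - Y²*(19/7 - Y/7)/8) = 59/8 - Y²*(19/7 - Y/7)/8)
h(H(19)) + 172027 = (59/8 + (-9 - ¾/19)²*(-19 + (-9 - ¾/19))/56) + 172027 = (59/8 + (-9 - ¾*1/19)²*(-19 + (-9 - ¾*1/19))/56) + 172027 = (59/8 + (-9 - 3/76)²*(-19 + (-9 - 3/76))/56) + 172027 = (59/8 + (-687/76)²*(-19 - 687/76)/56) + 172027 = (59/8 + (1/56)*(471969/5776)*(-2131/76)) + 172027 = (59/8 - 1005765939/24582656) + 172027 = -824468851/24582656 + 172027 = 4228056094861/24582656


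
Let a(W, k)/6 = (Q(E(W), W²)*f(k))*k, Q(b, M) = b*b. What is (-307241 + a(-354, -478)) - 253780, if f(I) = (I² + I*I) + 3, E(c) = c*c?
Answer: -20581680641469993789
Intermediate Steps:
E(c) = c²
Q(b, M) = b²
f(I) = 3 + 2*I² (f(I) = (I² + I²) + 3 = 2*I² + 3 = 3 + 2*I²)
a(W, k) = 6*k*W⁴*(3 + 2*k²) (a(W, k) = 6*(((W²)²*(3 + 2*k²))*k) = 6*((W⁴*(3 + 2*k²))*k) = 6*(k*W⁴*(3 + 2*k²)) = 6*k*W⁴*(3 + 2*k²))
(-307241 + a(-354, -478)) - 253780 = (-307241 + 6*(-478)*(-354)⁴*(3 + 2*(-478)²)) - 253780 = (-307241 + 6*(-478)*15704099856*(3 + 2*228484)) - 253780 = (-307241 + 6*(-478)*15704099856*(3 + 456968)) - 253780 = (-307241 + 6*(-478)*15704099856*456971) - 253780 = (-307241 - 20581680641469432768) - 253780 = -20581680641469740009 - 253780 = -20581680641469993789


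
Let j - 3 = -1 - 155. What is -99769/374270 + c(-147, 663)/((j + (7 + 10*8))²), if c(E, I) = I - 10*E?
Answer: 20206897/90573340 ≈ 0.22310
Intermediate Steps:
j = -153 (j = 3 + (-1 - 155) = 3 - 156 = -153)
-99769/374270 + c(-147, 663)/((j + (7 + 10*8))²) = -99769/374270 + (663 - 10*(-147))/((-153 + (7 + 10*8))²) = -99769*1/374270 + (663 + 1470)/((-153 + (7 + 80))²) = -99769/374270 + 2133/((-153 + 87)²) = -99769/374270 + 2133/((-66)²) = -99769/374270 + 2133/4356 = -99769/374270 + 2133*(1/4356) = -99769/374270 + 237/484 = 20206897/90573340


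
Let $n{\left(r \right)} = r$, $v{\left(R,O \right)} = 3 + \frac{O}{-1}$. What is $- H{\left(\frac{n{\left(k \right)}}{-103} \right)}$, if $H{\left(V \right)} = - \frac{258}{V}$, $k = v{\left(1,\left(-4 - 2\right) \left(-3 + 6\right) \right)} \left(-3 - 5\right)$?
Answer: $\frac{4429}{28} \approx 158.18$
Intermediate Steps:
$v{\left(R,O \right)} = 3 - O$ ($v{\left(R,O \right)} = 3 + O \left(-1\right) = 3 - O$)
$k = -168$ ($k = \left(3 - \left(-4 - 2\right) \left(-3 + 6\right)\right) \left(-3 - 5\right) = \left(3 - \left(-6\right) 3\right) \left(-8\right) = \left(3 - -18\right) \left(-8\right) = \left(3 + 18\right) \left(-8\right) = 21 \left(-8\right) = -168$)
$- H{\left(\frac{n{\left(k \right)}}{-103} \right)} = - \frac{-258}{\left(-168\right) \frac{1}{-103}} = - \frac{-258}{\left(-168\right) \left(- \frac{1}{103}\right)} = - \frac{-258}{\frac{168}{103}} = - \frac{\left(-258\right) 103}{168} = \left(-1\right) \left(- \frac{4429}{28}\right) = \frac{4429}{28}$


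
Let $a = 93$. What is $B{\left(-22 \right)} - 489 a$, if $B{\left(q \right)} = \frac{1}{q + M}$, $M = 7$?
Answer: $- \frac{682156}{15} \approx -45477.0$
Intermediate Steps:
$B{\left(q \right)} = \frac{1}{7 + q}$ ($B{\left(q \right)} = \frac{1}{q + 7} = \frac{1}{7 + q}$)
$B{\left(-22 \right)} - 489 a = \frac{1}{7 - 22} - 45477 = \frac{1}{-15} - 45477 = - \frac{1}{15} - 45477 = - \frac{682156}{15}$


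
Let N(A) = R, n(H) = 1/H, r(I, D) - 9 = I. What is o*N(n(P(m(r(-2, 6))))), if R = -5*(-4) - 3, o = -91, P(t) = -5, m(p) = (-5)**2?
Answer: -1547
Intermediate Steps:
r(I, D) = 9 + I
m(p) = 25
n(H) = 1/H
R = 17 (R = 20 - 3 = 17)
N(A) = 17
o*N(n(P(m(r(-2, 6))))) = -91*17 = -1547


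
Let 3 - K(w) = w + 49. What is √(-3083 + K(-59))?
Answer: I*√3070 ≈ 55.408*I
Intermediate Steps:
K(w) = -46 - w (K(w) = 3 - (w + 49) = 3 - (49 + w) = 3 + (-49 - w) = -46 - w)
√(-3083 + K(-59)) = √(-3083 + (-46 - 1*(-59))) = √(-3083 + (-46 + 59)) = √(-3083 + 13) = √(-3070) = I*√3070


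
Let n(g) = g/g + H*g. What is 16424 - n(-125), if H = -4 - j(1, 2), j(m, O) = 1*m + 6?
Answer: 15048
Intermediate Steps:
j(m, O) = 6 + m (j(m, O) = m + 6 = 6 + m)
H = -11 (H = -4 - (6 + 1) = -4 - 1*7 = -4 - 7 = -11)
n(g) = 1 - 11*g (n(g) = g/g - 11*g = 1 - 11*g)
16424 - n(-125) = 16424 - (1 - 11*(-125)) = 16424 - (1 + 1375) = 16424 - 1*1376 = 16424 - 1376 = 15048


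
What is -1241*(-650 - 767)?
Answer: 1758497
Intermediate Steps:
-1241*(-650 - 767) = -1241*(-1417) = 1758497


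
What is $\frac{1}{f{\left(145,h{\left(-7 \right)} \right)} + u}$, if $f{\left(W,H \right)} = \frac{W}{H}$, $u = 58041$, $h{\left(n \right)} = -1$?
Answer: $\frac{1}{57896} \approx 1.7272 \cdot 10^{-5}$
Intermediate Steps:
$\frac{1}{f{\left(145,h{\left(-7 \right)} \right)} + u} = \frac{1}{\frac{145}{-1} + 58041} = \frac{1}{145 \left(-1\right) + 58041} = \frac{1}{-145 + 58041} = \frac{1}{57896}$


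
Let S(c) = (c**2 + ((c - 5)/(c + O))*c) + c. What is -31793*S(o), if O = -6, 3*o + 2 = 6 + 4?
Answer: -16659532/45 ≈ -3.7021e+5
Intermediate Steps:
o = 8/3 (o = -2/3 + (6 + 4)/3 = -2/3 + (1/3)*10 = -2/3 + 10/3 = 8/3 ≈ 2.6667)
S(c) = c + c**2 + c*(-5 + c)/(-6 + c) (S(c) = (c**2 + ((c - 5)/(c - 6))*c) + c = (c**2 + ((-5 + c)/(-6 + c))*c) + c = (c**2 + c*(-5 + c)/(-6 + c)) + c = c + c**2 + c*(-5 + c)/(-6 + c))
-31793*S(o) = -254344*(-11 + (8/3)**2 - 4*8/3)/(3*(-6 + 8/3)) = -254344*(-11 + 64/9 - 32/3)/(3*(-10/3)) = -254344*(-3)*(-131)/(3*10*9) = -31793*524/45 = -16659532/45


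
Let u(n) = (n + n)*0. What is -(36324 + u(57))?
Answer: -36324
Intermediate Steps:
u(n) = 0 (u(n) = (2*n)*0 = 0)
-(36324 + u(57)) = -(36324 + 0) = -1*36324 = -36324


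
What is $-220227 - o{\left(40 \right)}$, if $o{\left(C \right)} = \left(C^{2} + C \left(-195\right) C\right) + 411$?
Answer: $89762$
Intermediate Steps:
$o{\left(C \right)} = 411 - 194 C^{2}$ ($o{\left(C \right)} = \left(C^{2} + - 195 C C\right) + 411 = \left(C^{2} - 195 C^{2}\right) + 411 = - 194 C^{2} + 411 = 411 - 194 C^{2}$)
$-220227 - o{\left(40 \right)} = -220227 - \left(411 - 194 \cdot 40^{2}\right) = -220227 - \left(411 - 310400\right) = -220227 - -309989 = -220227 + 309989 = 89762$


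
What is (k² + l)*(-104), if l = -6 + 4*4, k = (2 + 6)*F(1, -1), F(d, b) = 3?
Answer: -60944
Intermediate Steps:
k = 24 (k = (2 + 6)*3 = 8*3 = 24)
l = 10 (l = -6 + 16 = 10)
(k² + l)*(-104) = (24² + 10)*(-104) = (576 + 10)*(-104) = 586*(-104) = -60944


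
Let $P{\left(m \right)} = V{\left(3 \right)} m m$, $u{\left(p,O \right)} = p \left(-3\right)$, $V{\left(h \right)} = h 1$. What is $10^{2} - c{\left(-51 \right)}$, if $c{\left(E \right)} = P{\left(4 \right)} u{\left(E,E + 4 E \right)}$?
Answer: $-7244$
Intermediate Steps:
$V{\left(h \right)} = h$
$u{\left(p,O \right)} = - 3 p$
$P{\left(m \right)} = 3 m^{2}$ ($P{\left(m \right)} = 3 m m = 3 m^{2}$)
$c{\left(E \right)} = - 144 E$ ($c{\left(E \right)} = 3 \cdot 4^{2} \left(- 3 E\right) = 3 \cdot 16 \left(- 3 E\right) = 48 \left(- 3 E\right) = - 144 E$)
$10^{2} - c{\left(-51 \right)} = 10^{2} - \left(-144\right) \left(-51\right) = 100 - 7344 = -7244$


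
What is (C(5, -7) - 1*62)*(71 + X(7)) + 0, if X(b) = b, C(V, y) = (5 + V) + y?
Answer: -4602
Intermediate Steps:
C(V, y) = 5 + V + y
(C(5, -7) - 1*62)*(71 + X(7)) + 0 = ((5 + 5 - 7) - 1*62)*(71 + 7) + 0 = (3 - 62)*78 + 0 = -59*78 + 0 = -4602 + 0 = -4602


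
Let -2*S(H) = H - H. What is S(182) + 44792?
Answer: 44792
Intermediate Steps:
S(H) = 0 (S(H) = -(H - H)/2 = -½*0 = 0)
S(182) + 44792 = 0 + 44792 = 44792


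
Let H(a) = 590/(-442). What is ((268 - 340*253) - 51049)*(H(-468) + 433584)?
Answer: -13108513820969/221 ≈ -5.9315e+10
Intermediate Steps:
H(a) = -295/221 (H(a) = 590*(-1/442) = -295/221)
((268 - 340*253) - 51049)*(H(-468) + 433584) = ((268 - 340*253) - 51049)*(-295/221 + 433584) = ((268 - 86020) - 51049)*(95821769/221) = (-85752 - 51049)*(95821769/221) = -136801*95821769/221 = -13108513820969/221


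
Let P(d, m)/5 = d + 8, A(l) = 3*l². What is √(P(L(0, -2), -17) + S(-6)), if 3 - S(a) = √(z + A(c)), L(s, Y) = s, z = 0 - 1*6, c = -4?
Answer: √(43 - √42) ≈ 6.0431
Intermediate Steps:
z = -6 (z = 0 - 6 = -6)
P(d, m) = 40 + 5*d (P(d, m) = 5*(d + 8) = 5*(8 + d) = 40 + 5*d)
S(a) = 3 - √42 (S(a) = 3 - √(-6 + 3*(-4)²) = 3 - √(-6 + 3*16) = 3 - √(-6 + 48) = 3 - √42)
√(P(L(0, -2), -17) + S(-6)) = √((40 + 5*0) + (3 - √42)) = √((40 + 0) + (3 - √42)) = √(40 + (3 - √42)) = √(43 - √42)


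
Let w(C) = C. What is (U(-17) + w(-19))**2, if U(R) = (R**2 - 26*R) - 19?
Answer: 480249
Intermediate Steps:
U(R) = -19 + R**2 - 26*R
(U(-17) + w(-19))**2 = ((-19 + (-17)**2 - 26*(-17)) - 19)**2 = ((-19 + 289 + 442) - 19)**2 = (712 - 19)**2 = 693**2 = 480249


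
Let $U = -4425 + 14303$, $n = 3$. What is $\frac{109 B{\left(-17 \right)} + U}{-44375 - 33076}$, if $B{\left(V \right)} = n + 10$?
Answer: $- \frac{3765}{25817} \approx -0.14583$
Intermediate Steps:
$B{\left(V \right)} = 13$ ($B{\left(V \right)} = 3 + 10 = 13$)
$U = 9878$
$\frac{109 B{\left(-17 \right)} + U}{-44375 - 33076} = \frac{109 \cdot 13 + 9878}{-44375 - 33076} = \frac{1417 + 9878}{-77451} = 11295 \left(- \frac{1}{77451}\right) = - \frac{3765}{25817}$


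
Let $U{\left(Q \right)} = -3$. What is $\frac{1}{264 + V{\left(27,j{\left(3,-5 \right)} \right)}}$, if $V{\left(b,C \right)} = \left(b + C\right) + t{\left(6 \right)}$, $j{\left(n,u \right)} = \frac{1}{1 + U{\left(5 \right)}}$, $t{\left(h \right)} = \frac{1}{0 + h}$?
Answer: $\frac{3}{872} \approx 0.0034404$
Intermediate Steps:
$t{\left(h \right)} = \frac{1}{h}$
$j{\left(n,u \right)} = - \frac{1}{2}$ ($j{\left(n,u \right)} = \frac{1}{1 - 3} = \frac{1}{-2} = - \frac{1}{2}$)
$V{\left(b,C \right)} = \frac{1}{6} + C + b$ ($V{\left(b,C \right)} = \left(b + C\right) + \frac{1}{6} = \left(C + b\right) + \frac{1}{6} = \frac{1}{6} + C + b$)
$\frac{1}{264 + V{\left(27,j{\left(3,-5 \right)} \right)}} = \frac{1}{264 + \left(\frac{1}{6} - \frac{1}{2} + 27\right)} = \frac{1}{264 + \frac{80}{3}} = \frac{1}{\frac{872}{3}} = \frac{3}{872}$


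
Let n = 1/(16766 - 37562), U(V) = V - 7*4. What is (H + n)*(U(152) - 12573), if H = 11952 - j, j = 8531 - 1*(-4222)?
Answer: 207370425053/20796 ≈ 9.9716e+6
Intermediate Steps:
U(V) = -28 + V (U(V) = V - 28 = -28 + V)
j = 12753 (j = 8531 + 4222 = 12753)
n = -1/20796 (n = 1/(-20796) = -1/20796 ≈ -4.8086e-5)
H = -801 (H = 11952 - 1*12753 = 11952 - 12753 = -801)
(H + n)*(U(152) - 12573) = (-801 - 1/20796)*((-28 + 152) - 12573) = -16657597*(124 - 12573)/20796 = -16657597/20796*(-12449) = 207370425053/20796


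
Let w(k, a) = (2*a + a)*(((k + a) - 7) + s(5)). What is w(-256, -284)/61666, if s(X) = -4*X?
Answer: 241542/30833 ≈ 7.8339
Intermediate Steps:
w(k, a) = 3*a*(-27 + a + k) (w(k, a) = (2*a + a)*(((k + a) - 7) - 4*5) = (3*a)*(((a + k) - 7) - 20) = (3*a)*((-7 + a + k) - 20) = (3*a)*(-27 + a + k) = 3*a*(-27 + a + k))
w(-256, -284)/61666 = (3*(-284)*(-27 - 284 - 256))/61666 = (3*(-284)*(-567))*(1/61666) = 483084*(1/61666) = 241542/30833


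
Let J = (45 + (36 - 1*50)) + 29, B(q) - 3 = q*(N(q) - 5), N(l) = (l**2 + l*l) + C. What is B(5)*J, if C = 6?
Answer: 15480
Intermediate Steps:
N(l) = 6 + 2*l**2 (N(l) = (l**2 + l*l) + 6 = (l**2 + l**2) + 6 = 2*l**2 + 6 = 6 + 2*l**2)
B(q) = 3 + q*(1 + 2*q**2) (B(q) = 3 + q*((6 + 2*q**2) - 5) = 3 + q*(1 + 2*q**2))
J = 60 (J = (45 + (36 - 50)) + 29 = (45 - 14) + 29 = 31 + 29 = 60)
B(5)*J = (3 + 5 + 2*5**3)*60 = (3 + 5 + 2*125)*60 = (3 + 5 + 250)*60 = 258*60 = 15480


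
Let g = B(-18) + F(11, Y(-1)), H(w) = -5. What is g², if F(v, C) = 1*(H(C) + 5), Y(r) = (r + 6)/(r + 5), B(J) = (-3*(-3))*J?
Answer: 26244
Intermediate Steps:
B(J) = 9*J
Y(r) = (6 + r)/(5 + r)
F(v, C) = 0 (F(v, C) = 1*(-5 + 5) = 1*0 = 0)
g = -162 (g = 9*(-18) + 0 = -162 + 0 = -162)
g² = (-162)² = 26244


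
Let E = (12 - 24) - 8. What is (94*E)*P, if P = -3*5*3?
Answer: 84600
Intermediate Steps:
E = -20 (E = -12 - 8 = -20)
P = -45 (P = -15*3 = -45)
(94*E)*P = (94*(-20))*(-45) = -1880*(-45) = 84600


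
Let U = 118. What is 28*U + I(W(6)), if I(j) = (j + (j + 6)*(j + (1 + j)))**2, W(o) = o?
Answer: 29548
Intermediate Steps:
I(j) = (j + (1 + 2*j)*(6 + j))**2 (I(j) = (j + (6 + j)*(1 + 2*j))**2 = (j + (1 + 2*j)*(6 + j))**2)
28*U + I(W(6)) = 28*118 + 4*(3 + 6**2 + 7*6)**2 = 3304 + 4*(3 + 36 + 42)**2 = 3304 + 4*81**2 = 3304 + 4*6561 = 3304 + 26244 = 29548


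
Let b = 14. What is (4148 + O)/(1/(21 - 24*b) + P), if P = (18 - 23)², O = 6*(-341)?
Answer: 331065/3937 ≈ 84.091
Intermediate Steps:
O = -2046
P = 25 (P = (-5)² = 25)
(4148 + O)/(1/(21 - 24*b) + P) = (4148 - 2046)/(1/(21 - 24*14) + 25) = 2102/(1/(21 - 336) + 25) = 2102/(1/(-315) + 25) = 2102/(-1/315 + 25) = 2102/(7874/315) = 2102*(315/7874) = 331065/3937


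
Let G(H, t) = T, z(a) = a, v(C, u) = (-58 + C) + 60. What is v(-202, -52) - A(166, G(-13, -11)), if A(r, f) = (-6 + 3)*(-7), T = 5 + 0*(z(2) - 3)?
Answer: -221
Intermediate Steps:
v(C, u) = 2 + C
T = 5 (T = 5 + 0*(2 - 3) = 5 + 0*(-1) = 5 + 0 = 5)
G(H, t) = 5
A(r, f) = 21 (A(r, f) = -3*(-7) = 21)
v(-202, -52) - A(166, G(-13, -11)) = (2 - 202) - 1*21 = -200 - 21 = -221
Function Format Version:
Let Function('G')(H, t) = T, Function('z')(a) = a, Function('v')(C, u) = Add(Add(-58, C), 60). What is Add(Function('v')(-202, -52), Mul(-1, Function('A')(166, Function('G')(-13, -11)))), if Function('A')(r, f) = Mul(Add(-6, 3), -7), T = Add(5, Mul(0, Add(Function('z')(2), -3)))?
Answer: -221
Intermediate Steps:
Function('v')(C, u) = Add(2, C)
T = 5 (T = Add(5, Mul(0, Add(2, -3))) = Add(5, Mul(0, -1)) = Add(5, 0) = 5)
Function('G')(H, t) = 5
Function('A')(r, f) = 21 (Function('A')(r, f) = Mul(-3, -7) = 21)
Add(Function('v')(-202, -52), Mul(-1, Function('A')(166, Function('G')(-13, -11)))) = Add(Add(2, -202), Mul(-1, 21)) = Add(-200, -21) = -221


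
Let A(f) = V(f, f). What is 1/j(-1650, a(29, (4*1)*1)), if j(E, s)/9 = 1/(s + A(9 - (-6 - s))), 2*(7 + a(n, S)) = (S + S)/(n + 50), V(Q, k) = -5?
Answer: -944/711 ≈ -1.3277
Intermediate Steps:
a(n, S) = -7 + S/(50 + n) (a(n, S) = -7 + ((S + S)/(n + 50))/2 = -7 + ((2*S)/(50 + n))/2 = -7 + (2*S/(50 + n))/2 = -7 + S/(50 + n))
A(f) = -5
j(E, s) = 9/(-5 + s) (j(E, s) = 9/(s - 5) = 9/(-5 + s))
1/j(-1650, a(29, (4*1)*1)) = 1/(9/(-5 + (-350 + (4*1)*1 - 7*29)/(50 + 29))) = 1/(9/(-5 + (-350 + 4*1 - 203)/79)) = 1/(9/(-5 + (-350 + 4 - 203)/79)) = 1/(9/(-5 + (1/79)*(-549))) = 1/(9/(-5 - 549/79)) = 1/(9/(-944/79)) = 1/(9*(-79/944)) = 1/(-711/944) = -944/711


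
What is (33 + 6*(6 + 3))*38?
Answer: 3306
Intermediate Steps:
(33 + 6*(6 + 3))*38 = (33 + 6*9)*38 = (33 + 54)*38 = 87*38 = 3306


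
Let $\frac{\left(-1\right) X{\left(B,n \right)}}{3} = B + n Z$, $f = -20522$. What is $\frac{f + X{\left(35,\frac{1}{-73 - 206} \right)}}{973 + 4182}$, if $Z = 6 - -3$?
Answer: $- \frac{639434}{159805} \approx -4.0013$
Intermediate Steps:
$Z = 9$ ($Z = 6 + 3 = 9$)
$X{\left(B,n \right)} = - 27 n - 3 B$ ($X{\left(B,n \right)} = - 3 \left(B + n 9\right) = - 3 \left(B + 9 n\right) = - 27 n - 3 B$)
$\frac{f + X{\left(35,\frac{1}{-73 - 206} \right)}}{973 + 4182} = \frac{-20522 - \left(105 + \frac{27}{-73 - 206}\right)}{973 + 4182} = \frac{-20522 - \left(105 + \frac{27}{-279}\right)}{5155} = \left(-20522 - \frac{3252}{31}\right) \frac{1}{5155} = \left(- \frac{639434}{31}\right) \frac{1}{5155} = - \frac{639434}{159805}$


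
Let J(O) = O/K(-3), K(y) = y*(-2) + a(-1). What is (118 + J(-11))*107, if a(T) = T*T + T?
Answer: 74579/6 ≈ 12430.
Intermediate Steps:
a(T) = T + T**2 (a(T) = T**2 + T = T + T**2)
K(y) = -2*y (K(y) = y*(-2) - (1 - 1) = -2*y - 1*0 = -2*y + 0 = -2*y)
J(O) = O/6 (J(O) = O/((-2*(-3))) = O/6)
(118 + J(-11))*107 = (118 + (1/6)*(-11))*107 = (118 - 11/6)*107 = (697/6)*107 = 74579/6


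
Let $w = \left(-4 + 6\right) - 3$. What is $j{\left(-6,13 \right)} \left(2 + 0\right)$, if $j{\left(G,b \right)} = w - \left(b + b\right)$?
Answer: $-54$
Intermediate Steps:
$w = -1$ ($w = 2 - 3 = -1$)
$j{\left(G,b \right)} = -1 - 2 b$ ($j{\left(G,b \right)} = -1 - \left(b + b\right) = -1 - 2 b$)
$j{\left(-6,13 \right)} \left(2 + 0\right) = \left(-1 - 26\right) \left(2 + 0\right) = \left(-1 - 26\right) 2 = \left(-27\right) 2 = -54$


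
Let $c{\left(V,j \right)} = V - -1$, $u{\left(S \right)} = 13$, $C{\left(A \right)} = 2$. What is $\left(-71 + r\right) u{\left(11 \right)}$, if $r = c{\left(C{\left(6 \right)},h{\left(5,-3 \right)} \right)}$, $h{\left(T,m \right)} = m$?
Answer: $-884$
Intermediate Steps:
$c{\left(V,j \right)} = 1 + V$ ($c{\left(V,j \right)} = V + 1 = 1 + V$)
$r = 3$ ($r = 1 + 2 = 3$)
$\left(-71 + r\right) u{\left(11 \right)} = \left(-71 + 3\right) 13 = \left(-68\right) 13 = -884$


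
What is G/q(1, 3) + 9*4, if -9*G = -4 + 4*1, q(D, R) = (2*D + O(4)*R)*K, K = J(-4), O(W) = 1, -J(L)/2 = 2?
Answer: 36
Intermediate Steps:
J(L) = -4 (J(L) = -2*2 = -4)
K = -4
q(D, R) = -8*D - 4*R (q(D, R) = (2*D + 1*R)*(-4) = (2*D + R)*(-4) = (R + 2*D)*(-4) = -8*D - 4*R)
G = 0 (G = -(-4 + 4*1)/9 = -(-4 + 4)/9 = -1/9*0 = 0)
G/q(1, 3) + 9*4 = 0/(-8*1 - 4*3) + 9*4 = 0/(-8 - 12) + 36 = 0/(-20) + 36 = 0*(-1/20) + 36 = 0 + 36 = 36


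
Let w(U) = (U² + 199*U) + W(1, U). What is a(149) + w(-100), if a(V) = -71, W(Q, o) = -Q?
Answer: -9972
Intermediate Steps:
w(U) = -1 + U² + 199*U (w(U) = (U² + 199*U) - 1*1 = (U² + 199*U) - 1 = -1 + U² + 199*U)
a(149) + w(-100) = -71 + (-1 + (-100)² + 199*(-100)) = -71 + (-1 + 10000 - 19900) = -71 - 9901 = -9972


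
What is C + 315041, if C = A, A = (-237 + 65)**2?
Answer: 344625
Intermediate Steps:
A = 29584 (A = (-172)**2 = 29584)
C = 29584
C + 315041 = 29584 + 315041 = 344625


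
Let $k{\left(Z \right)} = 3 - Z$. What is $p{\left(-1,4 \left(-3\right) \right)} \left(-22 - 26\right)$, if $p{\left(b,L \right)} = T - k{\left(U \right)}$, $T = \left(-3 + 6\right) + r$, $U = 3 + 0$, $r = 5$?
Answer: $-384$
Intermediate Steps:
$U = 3$
$T = 8$ ($T = \left(-3 + 6\right) + 5 = 3 + 5 = 8$)
$p{\left(b,L \right)} = 8$ ($p{\left(b,L \right)} = 8 - \left(3 - 3\right) = 8 - 0 = 8 + 0 = 8$)
$p{\left(-1,4 \left(-3\right) \right)} \left(-22 - 26\right) = 8 \left(-22 - 26\right) = 8 \left(-48\right) = -384$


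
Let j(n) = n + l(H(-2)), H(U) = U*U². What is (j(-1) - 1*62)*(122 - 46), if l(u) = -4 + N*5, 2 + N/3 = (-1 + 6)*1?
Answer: -1672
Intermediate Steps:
H(U) = U³
N = 9 (N = -6 + 3*((-1 + 6)*1) = -6 + 3*(5*1) = -6 + 3*5 = -6 + 15 = 9)
l(u) = 41 (l(u) = -4 + 9*5 = -4 + 45 = 41)
j(n) = 41 + n (j(n) = n + 41 = 41 + n)
(j(-1) - 1*62)*(122 - 46) = ((41 - 1) - 1*62)*(122 - 46) = (40 - 62)*76 = -22*76 = -1672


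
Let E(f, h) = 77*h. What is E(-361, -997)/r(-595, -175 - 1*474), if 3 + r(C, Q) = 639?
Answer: -76769/636 ≈ -120.71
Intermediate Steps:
r(C, Q) = 636 (r(C, Q) = -3 + 639 = 636)
E(-361, -997)/r(-595, -175 - 1*474) = (77*(-997))/636 = -76769*1/636 = -76769/636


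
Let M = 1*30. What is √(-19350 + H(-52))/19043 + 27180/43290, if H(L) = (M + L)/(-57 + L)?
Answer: 302/481 + 2*I*√57473738/2075687 ≈ 0.62786 + 0.0073047*I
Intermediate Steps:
M = 30
H(L) = (30 + L)/(-57 + L)
√(-19350 + H(-52))/19043 + 27180/43290 = √(-19350 + (30 - 52)/(-57 - 52))/19043 + 27180/43290 = √(-19350 - 22/(-109))*(1/19043) + 27180*(1/43290) = √(-19350 - 1/109*(-22))*(1/19043) + 302/481 = √(-19350 + 22/109)*(1/19043) + 302/481 = √(-2109128/109)*(1/19043) + 302/481 = (2*I*√57473738/109)*(1/19043) + 302/481 = 2*I*√57473738/2075687 + 302/481 = 302/481 + 2*I*√57473738/2075687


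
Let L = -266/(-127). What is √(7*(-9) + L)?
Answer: I*√982345/127 ≈ 7.8042*I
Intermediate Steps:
L = 266/127 (L = -266*(-1/127) = 266/127 ≈ 2.0945)
√(7*(-9) + L) = √(7*(-9) + 266/127) = √(-63 + 266/127) = √(-7735/127) = I*√982345/127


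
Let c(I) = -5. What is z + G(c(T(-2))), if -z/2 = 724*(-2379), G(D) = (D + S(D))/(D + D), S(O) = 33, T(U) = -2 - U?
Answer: 17223946/5 ≈ 3.4448e+6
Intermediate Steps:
G(D) = (33 + D)/(2*D) (G(D) = (D + 33)/(D + D) = (33 + D)/((2*D)) = (33 + D)*(1/(2*D)) = (33 + D)/(2*D))
z = 3444792 (z = -1448*(-2379) = -2*(-1722396) = 3444792)
z + G(c(T(-2))) = 3444792 + (½)*(33 - 5)/(-5) = 3444792 + (½)*(-⅕)*28 = 3444792 - 14/5 = 17223946/5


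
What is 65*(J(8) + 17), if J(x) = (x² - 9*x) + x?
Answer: 1105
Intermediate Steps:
J(x) = x² - 8*x
65*(J(8) + 17) = 65*(8*(-8 + 8) + 17) = 65*(8*0 + 17) = 65*(0 + 17) = 65*17 = 1105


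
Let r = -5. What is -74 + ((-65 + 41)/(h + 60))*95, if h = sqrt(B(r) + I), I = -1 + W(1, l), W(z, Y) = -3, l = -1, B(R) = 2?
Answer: 2*(-37*sqrt(2) + 3360*I)/(sqrt(2) - 60*I) ≈ -111.98 + 0.89517*I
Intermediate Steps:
I = -4 (I = -1 - 3 = -4)
h = I*sqrt(2) (h = sqrt(2 - 4) = sqrt(-2) = I*sqrt(2) ≈ 1.4142*I)
-74 + ((-65 + 41)/(h + 60))*95 = -74 + ((-65 + 41)/(I*sqrt(2) + 60))*95 = -74 - 24/(60 + I*sqrt(2))*95 = -74 - 2280/(60 + I*sqrt(2))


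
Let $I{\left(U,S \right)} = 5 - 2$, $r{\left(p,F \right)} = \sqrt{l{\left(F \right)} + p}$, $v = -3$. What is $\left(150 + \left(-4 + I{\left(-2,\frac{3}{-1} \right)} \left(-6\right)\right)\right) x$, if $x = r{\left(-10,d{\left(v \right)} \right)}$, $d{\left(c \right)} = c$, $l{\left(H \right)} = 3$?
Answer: $128 i \sqrt{7} \approx 338.66 i$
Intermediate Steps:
$r{\left(p,F \right)} = \sqrt{3 + p}$
$I{\left(U,S \right)} = 3$ ($I{\left(U,S \right)} = 5 - 2 = 3$)
$x = i \sqrt{7}$ ($x = \sqrt{3 - 10} = \sqrt{-7} = i \sqrt{7} \approx 2.6458 i$)
$\left(150 + \left(-4 + I{\left(-2,\frac{3}{-1} \right)} \left(-6\right)\right)\right) x = \left(150 + \left(-4 + 3 \left(-6\right)\right)\right) i \sqrt{7} = \left(150 - 22\right) i \sqrt{7} = 128 i \sqrt{7}$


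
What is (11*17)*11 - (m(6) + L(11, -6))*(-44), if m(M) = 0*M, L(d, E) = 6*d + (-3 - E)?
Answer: 5093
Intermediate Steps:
L(d, E) = -3 - E + 6*d
m(M) = 0
(11*17)*11 - (m(6) + L(11, -6))*(-44) = (11*17)*11 - (0 + (-3 - 1*(-6) + 6*11))*(-44) = 187*11 - (0 + (-3 + 6 + 66))*(-44) = 2057 - (0 + 69)*(-44) = 2057 - 69*(-44) = 2057 - 1*(-3036) = 2057 + 3036 = 5093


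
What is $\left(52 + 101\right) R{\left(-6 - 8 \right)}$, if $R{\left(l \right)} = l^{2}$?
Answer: $29988$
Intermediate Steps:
$\left(52 + 101\right) R{\left(-6 - 8 \right)} = \left(52 + 101\right) \left(-6 - 8\right)^{2} = 153 \left(-14\right)^{2} = 153 \cdot 196 = 29988$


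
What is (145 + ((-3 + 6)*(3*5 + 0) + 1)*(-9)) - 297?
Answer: -566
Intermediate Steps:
(145 + ((-3 + 6)*(3*5 + 0) + 1)*(-9)) - 297 = (145 + (3*(15 + 0) + 1)*(-9)) - 297 = (145 + (3*15 + 1)*(-9)) - 297 = (145 + (45 + 1)*(-9)) - 297 = (145 + 46*(-9)) - 297 = (145 - 414) - 297 = -269 - 297 = -566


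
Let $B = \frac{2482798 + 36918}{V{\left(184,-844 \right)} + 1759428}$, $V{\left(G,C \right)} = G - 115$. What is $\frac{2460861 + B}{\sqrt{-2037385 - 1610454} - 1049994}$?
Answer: $- \frac{1515449363561416734}{646609897087639625} - \frac{4329880066633 i \sqrt{3647839}}{1939829691262918875} \approx -2.3437 - 0.0042631 i$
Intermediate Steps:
$V{\left(G,C \right)} = -115 + G$ ($V{\left(G,C \right)} = G - 115 = -115 + G$)
$B = \frac{2519716}{1759497}$ ($B = \frac{2482798 + 36918}{\left(-115 + 184\right) + 1759428} = \frac{2519716}{69 + 1759428} = \frac{2519716}{1759497} \approx 1.4321$)
$\frac{2460861 + B}{\sqrt{-2037385 - 1610454} - 1049994} = \frac{2460861 + \frac{2519716}{1759497}}{\sqrt{-2037385 - 1610454} - 1049994} = \frac{4329880066633}{1759497 \left(\sqrt{-3647839} - 1049994\right)} = \frac{4329880066633}{1759497 \left(i \sqrt{3647839} - 1049994\right)} = \frac{4329880066633}{1759497 \left(-1049994 + i \sqrt{3647839}\right)}$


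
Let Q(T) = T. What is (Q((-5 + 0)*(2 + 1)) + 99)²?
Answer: 7056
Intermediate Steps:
(Q((-5 + 0)*(2 + 1)) + 99)² = ((-5 + 0)*(2 + 1) + 99)² = (-5*3 + 99)² = (-15 + 99)² = 84² = 7056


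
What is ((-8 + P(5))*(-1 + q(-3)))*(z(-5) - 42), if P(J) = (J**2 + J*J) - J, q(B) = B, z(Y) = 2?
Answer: 5920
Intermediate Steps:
P(J) = -J + 2*J**2 (P(J) = (J**2 + J**2) - J = 2*J**2 - J = -J + 2*J**2)
((-8 + P(5))*(-1 + q(-3)))*(z(-5) - 42) = ((-8 + 5*(-1 + 2*5))*(-1 - 3))*(2 - 42) = ((-8 + 5*(-1 + 10))*(-4))*(-40) = ((-8 + 5*9)*(-4))*(-40) = ((-8 + 45)*(-4))*(-40) = (37*(-4))*(-40) = -148*(-40) = 5920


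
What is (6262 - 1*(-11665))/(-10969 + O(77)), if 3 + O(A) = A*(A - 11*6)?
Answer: -17927/10125 ≈ -1.7706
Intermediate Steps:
O(A) = -3 + A*(-66 + A) (O(A) = -3 + A*(A - 11*6) = -3 + A*(A - 66) = -3 + A*(-66 + A))
(6262 - 1*(-11665))/(-10969 + O(77)) = (6262 - 1*(-11665))/(-10969 + (-3 + 77**2 - 66*77)) = (6262 + 11665)/(-10969 + (-3 + 5929 - 5082)) = 17927/(-10969 + 844) = 17927/(-10125) = 17927*(-1/10125) = -17927/10125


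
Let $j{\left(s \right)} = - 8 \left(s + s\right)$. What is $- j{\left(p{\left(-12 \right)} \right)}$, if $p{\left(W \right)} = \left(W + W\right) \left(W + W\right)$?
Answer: $9216$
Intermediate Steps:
$p{\left(W \right)} = 4 W^{2}$ ($p{\left(W \right)} = 2 W 2 W = 4 W^{2}$)
$j{\left(s \right)} = - 16 s$ ($j{\left(s \right)} = - 8 \cdot 2 s = - 16 s$)
$- j{\left(p{\left(-12 \right)} \right)} = - \left(-16\right) 4 \left(-12\right)^{2} = - \left(-16\right) 4 \cdot 144 = - \left(-16\right) 576 = \left(-1\right) \left(-9216\right) = 9216$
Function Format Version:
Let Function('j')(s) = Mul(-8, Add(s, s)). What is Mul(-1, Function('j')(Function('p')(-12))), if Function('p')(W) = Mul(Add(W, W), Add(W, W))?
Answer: 9216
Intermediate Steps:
Function('p')(W) = Mul(4, Pow(W, 2)) (Function('p')(W) = Mul(Mul(2, W), Mul(2, W)) = Mul(4, Pow(W, 2)))
Function('j')(s) = Mul(-16, s) (Function('j')(s) = Mul(-8, Mul(2, s)) = Mul(-16, s))
Mul(-1, Function('j')(Function('p')(-12))) = Mul(-1, Mul(-16, Mul(4, Pow(-12, 2)))) = Mul(-1, Mul(-16, Mul(4, 144))) = Mul(-1, Mul(-16, 576)) = Mul(-1, -9216) = 9216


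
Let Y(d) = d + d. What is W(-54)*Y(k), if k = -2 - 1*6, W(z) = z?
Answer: 864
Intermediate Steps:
k = -8 (k = -2 - 6 = -8)
Y(d) = 2*d
W(-54)*Y(k) = -108*(-8) = -54*(-16) = 864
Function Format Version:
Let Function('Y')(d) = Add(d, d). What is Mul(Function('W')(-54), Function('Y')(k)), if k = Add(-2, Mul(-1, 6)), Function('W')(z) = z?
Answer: 864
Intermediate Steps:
k = -8 (k = Add(-2, -6) = -8)
Function('Y')(d) = Mul(2, d)
Mul(Function('W')(-54), Function('Y')(k)) = Mul(-54, Mul(2, -8)) = Mul(-54, -16) = 864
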